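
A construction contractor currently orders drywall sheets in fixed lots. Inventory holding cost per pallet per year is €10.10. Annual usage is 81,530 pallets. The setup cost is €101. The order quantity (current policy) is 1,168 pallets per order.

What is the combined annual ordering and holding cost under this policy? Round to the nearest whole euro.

€12,949

Orders/yr = 81,530/1,168 = 69.803; ordering cost = 69.803 × €101 = €7,050.11
Average inventory = 1,168/2 = 584; holding cost = 584 × €10.1 = €5,898.40
Total = €7,050.11 + €5,898.40 = €12,948.51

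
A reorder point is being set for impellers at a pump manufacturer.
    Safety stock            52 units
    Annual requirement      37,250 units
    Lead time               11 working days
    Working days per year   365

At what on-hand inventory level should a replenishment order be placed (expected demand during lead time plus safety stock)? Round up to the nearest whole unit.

1,175 units

Daily demand d = 37,250 / 365 = 102.055 units/day
Demand during lead time = 102.055 × 11 = 1,122.60
Reorder point = 1,122.60 + 52 = 1,174.60 → round up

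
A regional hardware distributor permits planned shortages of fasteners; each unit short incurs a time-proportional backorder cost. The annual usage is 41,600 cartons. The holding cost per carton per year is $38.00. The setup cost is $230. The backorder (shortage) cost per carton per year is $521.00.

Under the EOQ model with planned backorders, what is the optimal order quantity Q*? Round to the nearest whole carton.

735 cartons

Q* = √(2DS/H) · √((H + b)/b)
   = √(2 × 41,600 × 230 / 38) · √((38 + 521) / 521)
   = 709.633 × 1.0358 ≈ 735.06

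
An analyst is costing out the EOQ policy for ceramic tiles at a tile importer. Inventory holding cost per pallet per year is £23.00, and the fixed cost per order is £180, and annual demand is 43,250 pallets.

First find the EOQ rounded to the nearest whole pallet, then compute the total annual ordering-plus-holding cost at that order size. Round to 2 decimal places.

EOQ = √(2DS/H) = √(2 × 43,250 × 180 / 23)
    = √(676,956.52) ≈ 822.77 → Q = 823 pallets
Orders/yr = 43,250/823 = 52.552; ordering cost = 52.552 × £180 = £9,459.30
Average inventory = 823/2 = 411.5; holding cost = 411.5 × £23 = £9,464.50
Total = £9,459.30 + £9,464.50 = £18,923.80

£18,923.80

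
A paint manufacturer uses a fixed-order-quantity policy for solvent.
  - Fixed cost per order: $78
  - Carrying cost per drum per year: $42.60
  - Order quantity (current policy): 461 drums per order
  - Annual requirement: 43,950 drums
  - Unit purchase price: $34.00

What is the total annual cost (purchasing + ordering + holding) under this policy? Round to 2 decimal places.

$1,511,555.53

Orders/yr = 43,950/461 = 95.336; ordering cost = 95.336 × $78 = $7,436.23
Average inventory = 461/2 = 230.5; holding cost = 230.5 × $42.6 = $9,819.30
Purchase cost = D·C = 43,950 × 34 = $1,494,300.00
Total = $7,436.23 + $9,819.30 + $1,494,300.00 = $1,511,555.53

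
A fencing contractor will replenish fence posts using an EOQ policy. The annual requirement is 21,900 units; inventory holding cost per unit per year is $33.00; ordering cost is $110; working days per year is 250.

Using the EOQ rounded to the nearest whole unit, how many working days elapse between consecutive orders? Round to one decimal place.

4.4 days

EOQ = √(2DS/H) = √(2 × 21,900 × 110 / 33)
    = √(146,000.00) ≈ 382.10 → Q = 382 units
Cycle time = (working days × Q)/D = (250 × 382) / 21,900 = 4.361 days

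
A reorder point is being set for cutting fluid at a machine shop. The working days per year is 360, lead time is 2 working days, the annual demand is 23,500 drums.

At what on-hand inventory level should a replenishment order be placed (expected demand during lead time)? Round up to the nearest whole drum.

Daily demand d = 23,500 / 360 = 65.278 drums/day
Demand during lead time = 65.278 × 2 = 130.56
Reorder point = 130.56 → round up

131 drums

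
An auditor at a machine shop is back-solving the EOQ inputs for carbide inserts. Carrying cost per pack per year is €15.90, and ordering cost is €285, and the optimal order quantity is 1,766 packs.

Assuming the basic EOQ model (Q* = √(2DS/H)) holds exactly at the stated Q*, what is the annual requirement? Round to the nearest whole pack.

Since Q* = (2DS/H)^½, squaring gives Q*²·H = 2DS.
D = Q²H / (2S) = 1,766² × 15.9 / (2 × 285) = 86,996.88

86,997 packs per year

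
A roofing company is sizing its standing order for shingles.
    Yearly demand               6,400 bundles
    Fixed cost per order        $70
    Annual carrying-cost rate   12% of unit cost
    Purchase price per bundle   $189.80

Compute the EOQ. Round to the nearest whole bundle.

198 bundles

Holding cost per bundle per year: H = 12% × $189.8 = $22.7760
Q* = √(2·D·S / H) = √(2·6,400·70 / 22.776) = √39,339.7 ≈ 198.34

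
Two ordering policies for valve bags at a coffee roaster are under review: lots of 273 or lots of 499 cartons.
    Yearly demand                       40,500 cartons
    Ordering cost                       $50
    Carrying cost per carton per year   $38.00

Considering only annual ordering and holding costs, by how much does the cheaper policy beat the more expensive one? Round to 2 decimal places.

$934.53

For each Q, cost = (D/Q)·S + (Q/2)·H.
TC(273) = (40,500/273)×50 + (273/2)×38 = $12,604.58
TC(499) = (40,500/499)×50 + (499/2)×38 = $13,539.12
|ΔTC| = |$12,604.58 − $13,539.12| = $934.53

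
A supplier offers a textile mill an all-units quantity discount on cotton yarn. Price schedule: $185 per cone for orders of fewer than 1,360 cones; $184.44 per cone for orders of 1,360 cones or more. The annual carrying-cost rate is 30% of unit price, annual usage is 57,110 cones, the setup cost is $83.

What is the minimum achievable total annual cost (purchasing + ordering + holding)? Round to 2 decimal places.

$10,574,479.55

H₁ = 30%×$185 = $55.5000;  H₂ = 30%×$184.44 = $55.3320
EOQ₁ = √(2×57,110×83/55.5000) = 413.30  (< 1,360, feasible at tier 1)
EOQ₂ = √(2×57,110×83/55.3320) = 413.93  (< 1,360 → use Q = 1,360 at tier-2 price)
TC(tier 1 (EOQ₁), Q≈413.3) = $10,588,288.06
TC(tier 2, Q≈1,360.0) = $10,574,479.55
Minimum at tier 2: $10,574,479.55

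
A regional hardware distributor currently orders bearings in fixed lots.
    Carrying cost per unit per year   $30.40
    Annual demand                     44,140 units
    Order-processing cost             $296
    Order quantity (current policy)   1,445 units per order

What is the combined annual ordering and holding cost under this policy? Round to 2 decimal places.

Annual ordering cost = (D/Q)·S = (44,140/1,445) × 296 = $9,041.83
Annual holding cost  = (Q/2)·H = (1,445/2) × 30.4 = $21,964.00
Total = $9,041.83 + $21,964.00 = $31,005.83

$31,005.83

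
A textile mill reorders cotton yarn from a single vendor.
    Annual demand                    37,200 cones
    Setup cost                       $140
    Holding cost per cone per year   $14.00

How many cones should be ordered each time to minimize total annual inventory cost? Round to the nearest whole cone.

863 cones

2DS/H = 2·37,200·140/14 = 744,000.00
EOQ = √744,000.00 ≈ 862.55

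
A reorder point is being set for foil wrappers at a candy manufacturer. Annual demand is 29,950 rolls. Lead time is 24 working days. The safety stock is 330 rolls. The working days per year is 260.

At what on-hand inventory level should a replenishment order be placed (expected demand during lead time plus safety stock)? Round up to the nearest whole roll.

Daily demand d = 29,950 / 260 = 115.192 rolls/day
Demand during lead time = 115.192 × 24 = 2,764.62
Reorder point = 2,764.62 + 330 = 3,094.62 → round up

3,095 rolls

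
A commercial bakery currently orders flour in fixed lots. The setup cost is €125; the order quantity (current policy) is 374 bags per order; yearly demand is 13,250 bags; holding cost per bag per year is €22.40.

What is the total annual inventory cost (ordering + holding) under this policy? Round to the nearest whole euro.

€8,617

Annual ordering cost = (D/Q)·S = (13,250/374) × 125 = €4,428.48
Annual holding cost  = (Q/2)·H = (374/2) × 22.4 = €4,188.80
Total = €4,428.48 + €4,188.80 = €8,617.28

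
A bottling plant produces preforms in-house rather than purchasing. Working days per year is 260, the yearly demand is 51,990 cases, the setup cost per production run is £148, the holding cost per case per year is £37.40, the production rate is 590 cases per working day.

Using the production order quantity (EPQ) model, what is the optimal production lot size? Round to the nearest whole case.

d = 51,990/260 = 199.9615 cases/day;  effective holding cost H(1 − d/p) = 37.4·(1 − 199.9615/590) = 24.72447
Q* = √(2DS / H_eff) = √(2·51,990·148 / 24.72447) ≈ 788.94

789 cases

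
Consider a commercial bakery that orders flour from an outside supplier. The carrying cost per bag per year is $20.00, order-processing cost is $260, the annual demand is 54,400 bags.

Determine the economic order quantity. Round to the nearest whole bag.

1,189 bags

Optimal lot size Q* = (2 × 54,400 × $260 / $20)^½ ≈ 1,189.29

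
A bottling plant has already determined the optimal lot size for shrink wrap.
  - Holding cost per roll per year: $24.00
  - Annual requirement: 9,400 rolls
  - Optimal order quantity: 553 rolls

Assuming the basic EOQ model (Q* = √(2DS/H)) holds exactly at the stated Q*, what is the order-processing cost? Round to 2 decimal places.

From Q* = √(2DS/H) ⇒ Q*² = 2DS/H.
S = Q²H / (2D) = 553² × 24 / (2 × 9,400) = 390.3945

$390.39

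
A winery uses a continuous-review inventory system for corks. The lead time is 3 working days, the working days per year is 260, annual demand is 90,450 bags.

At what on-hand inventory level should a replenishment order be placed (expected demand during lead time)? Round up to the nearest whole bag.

1,044 bags

Daily demand d = 90,450 / 260 = 347.885 bags/day
Demand during lead time = 347.885 × 3 = 1,043.65
Reorder point = 1,043.65 → round up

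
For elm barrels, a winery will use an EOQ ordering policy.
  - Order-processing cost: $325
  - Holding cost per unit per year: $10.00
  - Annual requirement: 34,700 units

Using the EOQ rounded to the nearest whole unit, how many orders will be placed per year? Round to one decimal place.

Optimal lot size Q* = (2 × 34,700 × $325 / $10)^½ ≈ 1,501.83 → Q = 1,502
Orders per year = D/Q = 34,700 / 1,502 = 23.103

23.1 orders per year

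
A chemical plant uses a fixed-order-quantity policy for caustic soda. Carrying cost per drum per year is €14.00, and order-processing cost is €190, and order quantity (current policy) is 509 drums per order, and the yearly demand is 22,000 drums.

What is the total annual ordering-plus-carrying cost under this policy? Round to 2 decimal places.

€11,775.18

Ordering: D/Q × S = 22,000/509 × €190 = €8,212.18
Holding:  Q/2 × H = 509/2 × €14 = €3,563.00
Total = €8,212.18 + €3,563.00 = €11,775.18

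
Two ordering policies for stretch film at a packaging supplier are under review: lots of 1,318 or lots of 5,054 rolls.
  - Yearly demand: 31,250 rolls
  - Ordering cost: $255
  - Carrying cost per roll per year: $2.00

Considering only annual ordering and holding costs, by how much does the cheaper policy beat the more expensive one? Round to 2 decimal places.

$733.37

Annual cost at Q: ordering D·S/Q plus holding Q·H/2.
TC(1,318) = (31,250/1,318)×255 + (1,318/2)×2 = $7,364.09
TC(5,054) = (31,250/5,054)×255 + (5,054/2)×2 = $6,630.72
Lots of 5,054 are cheaper by $733.37.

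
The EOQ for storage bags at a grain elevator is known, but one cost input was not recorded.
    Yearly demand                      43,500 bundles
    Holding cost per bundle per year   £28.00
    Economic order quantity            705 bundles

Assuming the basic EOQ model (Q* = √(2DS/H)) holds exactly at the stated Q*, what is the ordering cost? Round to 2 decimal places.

EOQ relation: Q² = 2DS/H, so rearrange for the unknown.
S = Q²H / (2D) = 705² × 28 / (2 × 43,500) = 159.9621

£159.96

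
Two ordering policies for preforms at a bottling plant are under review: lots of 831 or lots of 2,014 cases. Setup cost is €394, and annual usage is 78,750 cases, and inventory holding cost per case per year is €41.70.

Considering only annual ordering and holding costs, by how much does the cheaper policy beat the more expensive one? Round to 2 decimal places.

€2,733.91

For each Q, cost = (D/Q)·S + (Q/2)·H.
TC(831) = (78,750/831)×394 + (831/2)×41.7 = €54,663.90
TC(2,014) = (78,750/2,014)×394 + (2,014/2)×41.7 = €57,397.81
|ΔTC| = |€54,663.90 − €57,397.81| = €2,733.91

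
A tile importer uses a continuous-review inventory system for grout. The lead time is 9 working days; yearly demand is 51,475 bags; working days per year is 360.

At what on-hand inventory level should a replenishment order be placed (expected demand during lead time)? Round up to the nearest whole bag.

Daily demand d = 51,475 / 360 = 142.986 bags/day
Demand during lead time = 142.986 × 9 = 1,286.88
Reorder point = 1,286.88 → round up

1,287 bags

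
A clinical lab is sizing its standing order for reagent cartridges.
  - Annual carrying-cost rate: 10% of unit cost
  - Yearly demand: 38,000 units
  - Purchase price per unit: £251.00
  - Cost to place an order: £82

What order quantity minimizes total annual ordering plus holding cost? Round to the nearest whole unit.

H = i·C = 0.1 × £251 = £25.1000 per unit-year
Q* = √(2·D·S / H) = √(2·38,000·82 / 25.1) = √248,286.9 ≈ 498.28

498 units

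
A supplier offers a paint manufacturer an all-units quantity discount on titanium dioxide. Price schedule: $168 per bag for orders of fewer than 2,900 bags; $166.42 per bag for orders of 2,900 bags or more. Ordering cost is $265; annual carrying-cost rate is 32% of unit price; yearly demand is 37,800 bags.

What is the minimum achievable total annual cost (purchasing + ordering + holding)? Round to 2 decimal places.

$6,371,349.02

H₁ = 32%×$168 = $53.7600;  H₂ = 32%×$166.42 = $53.2544
EOQ₁ = √(2×37,800×265/53.7600) = 610.46  (< 2,900, feasible at tier 1)
EOQ₂ = √(2×37,800×265/53.2544) = 613.35  (< 2,900 → use Q = 2,900 at tier-2 price)
TC(tier 1 (EOQ₁), Q≈610.5) = $6,383,218.10
TC(tier 2, Q≈2,900.0) = $6,371,349.02
Minimum at tier 2: $6,371,349.02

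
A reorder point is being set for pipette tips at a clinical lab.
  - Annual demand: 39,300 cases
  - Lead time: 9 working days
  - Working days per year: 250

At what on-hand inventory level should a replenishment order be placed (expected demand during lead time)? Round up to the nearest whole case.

Daily demand d = 39,300 / 250 = 157.200 cases/day
Demand during lead time = 157.200 × 9 = 1,414.80
Reorder point = 1,414.80 → round up

1,415 cases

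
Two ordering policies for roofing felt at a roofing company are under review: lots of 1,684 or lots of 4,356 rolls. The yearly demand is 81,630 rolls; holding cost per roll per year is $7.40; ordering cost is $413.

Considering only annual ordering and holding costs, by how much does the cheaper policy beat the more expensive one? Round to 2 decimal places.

$2,393.83

TC(Q) = (D/Q)S + (Q/2)H
TC(1,684) = (81,630/1,684)×413 + (1,684/2)×7.4 = $26,250.51
TC(4,356) = (81,630/4,356)×413 + (4,356/2)×7.4 = $23,856.68
Lots of 4,356 are cheaper by $2,393.83.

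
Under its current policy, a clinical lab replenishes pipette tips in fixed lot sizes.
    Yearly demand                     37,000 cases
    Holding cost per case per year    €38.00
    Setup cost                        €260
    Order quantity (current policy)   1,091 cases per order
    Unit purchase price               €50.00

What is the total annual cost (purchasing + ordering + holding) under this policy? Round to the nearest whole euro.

€1,879,547

Orders/yr = 37,000/1,091 = 33.914; ordering cost = 33.914 × €260 = €8,817.60
Average inventory = 1,091/2 = 545.5; holding cost = 545.5 × €38 = €20,729.00
Purchase cost = D·C = 37,000 × 50 = €1,850,000.00
Total = €8,817.60 + €20,729.00 + €1,850,000.00 = €1,879,546.60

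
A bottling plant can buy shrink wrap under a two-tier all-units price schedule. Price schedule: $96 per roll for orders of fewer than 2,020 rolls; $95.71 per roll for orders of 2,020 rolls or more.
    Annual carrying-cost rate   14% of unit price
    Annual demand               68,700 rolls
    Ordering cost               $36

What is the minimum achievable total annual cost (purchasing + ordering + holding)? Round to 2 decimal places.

$6,590,034.75

H₁ = 14%×$96 = $13.4400;  H₂ = 14%×$95.71 = $13.3994
EOQ₁ = √(2×68,700×36/13.4400) = 606.66  (< 2,020, feasible at tier 1)
EOQ₂ = √(2×68,700×36/13.3994) = 607.58  (< 2,020 → use Q = 2,020 at tier-2 price)
TC(tier 1 (EOQ₁), Q≈606.7) = $6,603,353.50
TC(tier 2, Q≈2,020.0) = $6,590,034.75
Minimum at tier 2: $6,590,034.75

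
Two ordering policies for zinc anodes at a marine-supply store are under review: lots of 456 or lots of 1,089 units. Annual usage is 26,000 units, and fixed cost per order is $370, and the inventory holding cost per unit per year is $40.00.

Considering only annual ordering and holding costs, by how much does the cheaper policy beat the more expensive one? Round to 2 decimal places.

$397.30

TC(Q) = (D/Q)S + (Q/2)H
TC(456) = (26,000/456)×370 + (456/2)×40 = $30,216.49
TC(1,089) = (26,000/1,089)×370 + (1,089/2)×40 = $30,613.79
|ΔTC| = |$30,216.49 − $30,613.79| = $397.30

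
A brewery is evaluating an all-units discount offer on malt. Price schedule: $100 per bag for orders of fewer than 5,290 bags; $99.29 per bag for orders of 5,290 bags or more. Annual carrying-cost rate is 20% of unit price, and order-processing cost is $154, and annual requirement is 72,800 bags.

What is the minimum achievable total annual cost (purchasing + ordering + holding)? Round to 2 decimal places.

$7,282,955.73

H₁ = 20%×$100 = $20.0000;  H₂ = 20%×$99.29 = $19.8580
EOQ₁ = √(2×72,800×154/20.0000) = 1,058.83  (< 5,290, feasible at tier 1)
EOQ₂ = √(2×72,800×154/19.8580) = 1,062.61  (< 5,290 → use Q = 5,290 at tier-2 price)
TC(tier 1 (EOQ₁), Q≈1,058.8) = $7,301,176.59
TC(tier 2, Q≈5,290.0) = $7,282,955.73
Minimum at tier 2: $7,282,955.73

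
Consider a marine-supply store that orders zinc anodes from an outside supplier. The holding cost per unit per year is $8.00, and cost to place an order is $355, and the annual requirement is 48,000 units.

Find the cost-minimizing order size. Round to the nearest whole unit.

2,064 units

EOQ = √(2DS/H) = √(2 × 48,000 × 355 / 8)
    = √(4,260,000.00) ≈ 2,063.98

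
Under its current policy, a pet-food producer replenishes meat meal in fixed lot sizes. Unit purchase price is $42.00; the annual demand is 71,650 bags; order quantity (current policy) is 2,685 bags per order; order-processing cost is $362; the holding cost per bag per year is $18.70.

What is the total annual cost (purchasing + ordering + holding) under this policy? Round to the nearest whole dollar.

$3,044,065

Ordering: D/Q × S = 71,650/2,685 × $362 = $9,660.07
Holding:  Q/2 × H = 2,685/2 × $18.7 = $25,104.75
Purchase cost = D·C = 71,650 × 42 = $3,009,300.00
Total = $9,660.07 + $25,104.75 + $3,009,300.00 = $3,044,064.82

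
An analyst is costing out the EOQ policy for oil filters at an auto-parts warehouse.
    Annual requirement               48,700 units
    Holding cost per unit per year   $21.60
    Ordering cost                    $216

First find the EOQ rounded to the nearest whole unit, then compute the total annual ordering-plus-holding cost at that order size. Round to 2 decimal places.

Q* = √(2·D·S / H) = √(2·48,700·216 / 21.6) = √974,000.0 ≈ 986.91 → Q = 987 units
Orders/yr = 48,700/987 = 49.341; ordering cost = 49.341 × $216 = $10,657.75
Average inventory = 987/2 = 493.5; holding cost = 493.5 × $21.6 = $10,659.60
Total = $10,657.75 + $10,659.60 = $21,317.35

$21,317.35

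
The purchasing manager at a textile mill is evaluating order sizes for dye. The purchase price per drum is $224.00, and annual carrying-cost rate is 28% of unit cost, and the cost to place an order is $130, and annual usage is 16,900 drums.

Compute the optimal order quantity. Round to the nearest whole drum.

H = i·C = 0.28 × $224 = $62.7200 per drum-year
EOQ = √(2DS/H) = √(2 × 16,900 × 130 / 62.72)
    = √(70,057.40) ≈ 264.68

265 drums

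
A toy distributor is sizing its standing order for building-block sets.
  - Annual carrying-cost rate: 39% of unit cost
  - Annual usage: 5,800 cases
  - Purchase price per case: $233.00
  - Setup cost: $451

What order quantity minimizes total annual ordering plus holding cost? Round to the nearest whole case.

Carrying cost H = $233 × 39% = $90.8700/case/yr
EOQ = √(2DS/H) = √(2 × 5,800 × 451 / 90.87)
    = √(57,572.36) ≈ 239.94

240 cases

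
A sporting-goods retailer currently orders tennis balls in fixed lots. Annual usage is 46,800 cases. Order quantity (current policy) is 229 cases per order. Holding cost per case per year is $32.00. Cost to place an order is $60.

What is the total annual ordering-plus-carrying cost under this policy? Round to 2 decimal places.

Ordering: D/Q × S = 46,800/229 × $60 = $12,262.01
Holding:  Q/2 × H = 229/2 × $32 = $3,664.00
Total = $12,262.01 + $3,664.00 = $15,926.01

$15,926.01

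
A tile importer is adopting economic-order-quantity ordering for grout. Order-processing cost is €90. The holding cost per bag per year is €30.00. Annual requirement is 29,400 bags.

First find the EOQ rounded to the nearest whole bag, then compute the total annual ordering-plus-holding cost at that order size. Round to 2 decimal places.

Q* = √(2·D·S / H) = √(2·29,400·90 / 30) = √176,400.0 ≈ 420.00 → Q = 420 bags
Ordering: D/Q × S = 29,400/420 × €90 = €6,300.00
Holding:  Q/2 × H = 420/2 × €30 = €6,300.00
Total = €6,300.00 + €6,300.00 = €12,600.00

€12,600.00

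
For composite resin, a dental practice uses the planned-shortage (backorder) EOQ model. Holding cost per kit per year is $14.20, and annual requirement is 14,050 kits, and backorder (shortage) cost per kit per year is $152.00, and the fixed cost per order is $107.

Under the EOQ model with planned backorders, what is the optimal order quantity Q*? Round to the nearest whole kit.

Q* = √(2DS/H) · √((H + b)/b)
   = √(2 × 14,050 × 107 / 14.2) · √((14.2 + 152) / 152)
   = 460.152 × 1.0457 ≈ 481.17

481 kits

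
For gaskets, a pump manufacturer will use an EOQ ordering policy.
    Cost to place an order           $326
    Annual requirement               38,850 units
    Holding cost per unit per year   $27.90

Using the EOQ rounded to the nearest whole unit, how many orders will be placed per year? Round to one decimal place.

2DS/H = 2·38,850·326/27.9 = 907,892.47
EOQ = √907,892.47 ≈ 952.83 → Q = 953
Orders per year = D/Q = 38,850 / 953 = 40.766

40.8 orders per year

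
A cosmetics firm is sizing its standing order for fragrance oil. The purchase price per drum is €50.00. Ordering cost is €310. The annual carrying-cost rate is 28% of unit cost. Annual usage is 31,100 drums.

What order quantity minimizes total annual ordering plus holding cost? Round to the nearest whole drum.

1,174 drums

H = i·C = 0.28 × €50 = €14.0000 per drum-year
Q* = √(2·D·S / H) = √(2·31,100·310 / 14) = √1,377,285.7 ≈ 1,173.58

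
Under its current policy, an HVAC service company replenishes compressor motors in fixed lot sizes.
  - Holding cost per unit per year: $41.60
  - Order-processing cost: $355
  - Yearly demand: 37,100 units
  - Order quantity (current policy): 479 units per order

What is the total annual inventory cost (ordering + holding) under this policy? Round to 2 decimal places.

$37,459.02

Ordering: D/Q × S = 37,100/479 × $355 = $27,495.82
Holding:  Q/2 × H = 479/2 × $41.6 = $9,963.20
Total = $27,495.82 + $9,963.20 = $37,459.02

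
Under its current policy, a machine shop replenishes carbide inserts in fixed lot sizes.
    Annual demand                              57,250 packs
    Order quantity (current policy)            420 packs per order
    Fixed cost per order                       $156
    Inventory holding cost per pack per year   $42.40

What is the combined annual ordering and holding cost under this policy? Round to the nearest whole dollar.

Annual ordering cost = (D/Q)·S = (57,250/420) × 156 = $21,264.29
Annual holding cost  = (Q/2)·H = (420/2) × 42.4 = $8,904.00
Total = $21,264.29 + $8,904.00 = $30,168.29

$30,168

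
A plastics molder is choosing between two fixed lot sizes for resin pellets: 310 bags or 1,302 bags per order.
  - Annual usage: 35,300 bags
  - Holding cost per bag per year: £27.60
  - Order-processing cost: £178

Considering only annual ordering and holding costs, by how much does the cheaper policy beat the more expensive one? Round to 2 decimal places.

TC(Q) = (D/Q)S + (Q/2)H
TC(310) = (35,300/310)×178 + (310/2)×27.6 = £24,547.03
TC(1,302) = (35,300/1,302)×178 + (1,302/2)×27.6 = £22,793.56
|ΔTC| = |£24,547.03 − £22,793.56| = £1,753.47

£1,753.47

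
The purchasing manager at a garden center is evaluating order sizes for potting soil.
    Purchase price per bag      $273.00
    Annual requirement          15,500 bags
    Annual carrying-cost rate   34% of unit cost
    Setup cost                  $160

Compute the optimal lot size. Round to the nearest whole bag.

H = i·C = 0.34 × $273 = $92.8200 per bag-year
Optimal lot size Q* = (2 × 15,500 × $160 / $92.82)^½ ≈ 231.16

231 bags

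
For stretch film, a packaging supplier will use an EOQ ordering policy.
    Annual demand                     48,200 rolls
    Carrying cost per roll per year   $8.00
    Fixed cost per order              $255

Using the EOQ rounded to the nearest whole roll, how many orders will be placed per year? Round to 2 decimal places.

EOQ = √(2DS/H) = √(2 × 48,200 × 255 / 8)
    = √(3,072,750.00) ≈ 1,752.93 → Q = 1,753
N = D/Q = 48,200/1,753 ≈ 27.496 orders/yr

27.50 orders per year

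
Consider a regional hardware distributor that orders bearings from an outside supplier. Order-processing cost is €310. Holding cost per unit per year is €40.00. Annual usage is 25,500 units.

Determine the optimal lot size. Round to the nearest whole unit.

2DS/H = 2·25,500·310/40 = 395,250.00
EOQ = √395,250.00 ≈ 628.69

629 units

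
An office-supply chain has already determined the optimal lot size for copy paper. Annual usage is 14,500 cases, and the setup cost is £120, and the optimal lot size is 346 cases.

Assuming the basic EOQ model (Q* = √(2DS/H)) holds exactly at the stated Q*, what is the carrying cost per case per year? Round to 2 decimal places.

£29.07

From Q* = √(2DS/H) ⇒ Q*² = 2DS/H.
H = 2DS / Q² = 2 × 14,500 × 120 / 346² = 29.0688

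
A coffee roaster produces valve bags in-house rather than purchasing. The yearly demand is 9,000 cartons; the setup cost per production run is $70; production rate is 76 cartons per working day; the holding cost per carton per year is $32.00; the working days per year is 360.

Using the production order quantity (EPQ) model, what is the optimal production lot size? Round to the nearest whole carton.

Daily demand d = 9,000/360 = 25.000; p = 76; 1 − d/p = 0.67105
EPQ = √(2DS / (H(1 − d/p)))
    = √(2 × 9,000 × 70 / (32 × 0.67105)) ≈ 242.23

242 cartons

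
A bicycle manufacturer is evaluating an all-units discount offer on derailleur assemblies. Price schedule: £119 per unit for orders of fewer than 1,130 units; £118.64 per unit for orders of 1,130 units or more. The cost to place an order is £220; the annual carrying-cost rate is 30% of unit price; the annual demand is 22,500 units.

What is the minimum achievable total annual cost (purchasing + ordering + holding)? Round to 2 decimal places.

£2,693,890.01

H₁ = 30%×£119 = £35.7000;  H₂ = 30%×£118.64 = £35.5920
EOQ₁ = √(2×22,500×220/35.7000) = 526.60  (< 1,130, feasible at tier 1)
EOQ₂ = √(2×22,500×220/35.5920) = 527.40  (< 1,130 → use Q = 1,130 at tier-2 price)
TC(tier 1 (EOQ₁), Q≈526.6) = £2,696,299.73
TC(tier 2, Q≈1,130.0) = £2,693,890.01
Minimum at tier 2: £2,693,890.01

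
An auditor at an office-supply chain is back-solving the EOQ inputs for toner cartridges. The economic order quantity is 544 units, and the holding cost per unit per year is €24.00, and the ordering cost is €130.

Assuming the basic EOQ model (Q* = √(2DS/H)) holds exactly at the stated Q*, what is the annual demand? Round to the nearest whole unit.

27,317 units per year

Since Q* = (2DS/H)^½, squaring gives Q*²·H = 2DS.
D = Q²H / (2S) = 544² × 24 / (2 × 130) = 27,317.17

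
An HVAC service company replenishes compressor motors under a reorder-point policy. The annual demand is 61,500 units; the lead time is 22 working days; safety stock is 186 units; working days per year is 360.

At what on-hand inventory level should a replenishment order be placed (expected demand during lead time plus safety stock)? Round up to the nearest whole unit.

Daily demand d = 61,500 / 360 = 170.833 units/day
Demand during lead time = 170.833 × 22 = 3,758.33
Reorder point = 3,758.33 + 186 = 3,944.33 → round up

3,945 units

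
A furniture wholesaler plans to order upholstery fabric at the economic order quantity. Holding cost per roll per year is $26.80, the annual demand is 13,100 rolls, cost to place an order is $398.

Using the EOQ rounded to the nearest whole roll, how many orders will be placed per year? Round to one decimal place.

EOQ = √(2DS/H) = √(2 × 13,100 × 398 / 26.8)
    = √(389,089.55) ≈ 623.77 → Q = 624
N = D/Q = 13,100/624 ≈ 20.994 orders/yr

21.0 orders per year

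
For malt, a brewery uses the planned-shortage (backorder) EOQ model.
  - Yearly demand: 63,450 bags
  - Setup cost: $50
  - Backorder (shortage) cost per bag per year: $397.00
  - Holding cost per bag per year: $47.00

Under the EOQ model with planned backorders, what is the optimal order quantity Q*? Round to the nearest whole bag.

Basic EOQ = √(2·63,450·50/47) = 367.423
Backorder adjustment √((H+b)/b) = √((47+397)/397) = 1.0575
Q* = 367.423 × 1.0575 ≈ 388.56

389 bags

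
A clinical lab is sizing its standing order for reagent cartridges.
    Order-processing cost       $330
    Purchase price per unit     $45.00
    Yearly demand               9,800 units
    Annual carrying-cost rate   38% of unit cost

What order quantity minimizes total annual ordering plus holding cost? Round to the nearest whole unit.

615 units

Holding cost per unit per year: H = 38% × $45 = $17.1000
Q* = √(2·D·S / H) = √(2·9,800·330 / 17.1) = √378,245.6 ≈ 615.02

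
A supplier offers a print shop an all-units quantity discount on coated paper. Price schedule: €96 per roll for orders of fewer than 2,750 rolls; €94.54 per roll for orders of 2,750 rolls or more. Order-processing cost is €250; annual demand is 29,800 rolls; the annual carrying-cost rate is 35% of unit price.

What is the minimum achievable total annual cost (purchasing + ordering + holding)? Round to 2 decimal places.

€2,865,498.47

H₁ = 35%×€96 = €33.6000;  H₂ = 35%×€94.54 = €33.0890
EOQ₁ = √(2×29,800×250/33.6000) = 665.92  (< 2,750, feasible at tier 1)
EOQ₂ = √(2×29,800×250/33.0890) = 671.04  (< 2,750 → use Q = 2,750 at tier-2 price)
TC(tier 1 (EOQ₁), Q≈665.9) = €2,883,174.99
TC(tier 2, Q≈2,750.0) = €2,865,498.47
Minimum at tier 2: €2,865,498.47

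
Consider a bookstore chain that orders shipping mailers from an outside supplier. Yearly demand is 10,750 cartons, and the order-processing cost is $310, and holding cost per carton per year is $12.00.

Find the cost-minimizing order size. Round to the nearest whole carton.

745 cartons

Optimal lot size Q* = (2 × 10,750 × $310 / $12)^½ ≈ 745.26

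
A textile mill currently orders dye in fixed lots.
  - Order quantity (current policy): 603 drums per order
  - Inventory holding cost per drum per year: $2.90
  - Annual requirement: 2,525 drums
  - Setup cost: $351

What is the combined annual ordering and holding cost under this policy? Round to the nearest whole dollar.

Ordering: D/Q × S = 2,525/603 × $351 = $1,469.78
Holding:  Q/2 × H = 603/2 × $2.9 = $874.35
Total = $1,469.78 + $874.35 = $2,344.13

$2,344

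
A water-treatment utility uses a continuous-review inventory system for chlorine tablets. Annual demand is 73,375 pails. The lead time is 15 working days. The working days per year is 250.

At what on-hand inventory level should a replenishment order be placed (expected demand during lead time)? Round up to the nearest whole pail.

4,403 pails

Daily demand d = 73,375 / 250 = 293.500 pails/day
Demand during lead time = 293.500 × 15 = 4,402.50
Reorder point = 4,402.50 → round up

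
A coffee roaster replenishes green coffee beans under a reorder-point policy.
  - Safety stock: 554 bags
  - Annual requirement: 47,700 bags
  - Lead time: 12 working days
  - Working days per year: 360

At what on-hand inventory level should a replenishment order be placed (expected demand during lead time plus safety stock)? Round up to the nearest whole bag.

2,144 bags

Daily demand d = 47,700 / 360 = 132.500 bags/day
Demand during lead time = 132.500 × 12 = 1,590.00
Reorder point = 1,590.00 + 554 = 2,144.00 → round up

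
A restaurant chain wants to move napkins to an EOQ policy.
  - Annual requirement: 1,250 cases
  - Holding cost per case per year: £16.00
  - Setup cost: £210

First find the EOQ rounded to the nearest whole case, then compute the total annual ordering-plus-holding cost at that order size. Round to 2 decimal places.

£2,898.28

Optimal lot size Q* = (2 × 1,250 × £210 / £16)^½ ≈ 181.14 → Q = 181 cases
Annual ordering cost = (D/Q)·S = (1,250/181) × 210 = £1,450.28
Annual holding cost  = (Q/2)·H = (181/2) × 16 = £1,448.00
Total = £1,450.28 + £1,448.00 = £2,898.28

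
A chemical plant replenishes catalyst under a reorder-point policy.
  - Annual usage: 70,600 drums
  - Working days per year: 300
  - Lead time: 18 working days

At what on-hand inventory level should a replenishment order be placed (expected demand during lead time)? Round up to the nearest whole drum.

Daily demand d = 70,600 / 300 = 235.333 drums/day
Demand during lead time = 235.333 × 18 = 4,236.00
Reorder point = 4,236.00 → round up

4,236 drums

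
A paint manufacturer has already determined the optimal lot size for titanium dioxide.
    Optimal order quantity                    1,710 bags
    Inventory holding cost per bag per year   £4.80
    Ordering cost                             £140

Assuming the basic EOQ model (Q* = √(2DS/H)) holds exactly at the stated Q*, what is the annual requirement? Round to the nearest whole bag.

50,127 bags per year

EOQ relation: Q² = 2DS/H, so rearrange for the unknown.
D = Q²H / (2S) = 1,710² × 4.8 / (2 × 140) = 50,127.43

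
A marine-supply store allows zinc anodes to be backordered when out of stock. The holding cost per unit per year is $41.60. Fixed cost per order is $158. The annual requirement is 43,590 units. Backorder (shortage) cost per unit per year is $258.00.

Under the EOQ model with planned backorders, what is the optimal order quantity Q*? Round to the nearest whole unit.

620 units

Q* = √(2DS/H) · √((H + b)/b)
   = √(2 × 43,590 × 158 / 41.6) · √((41.6 + 258) / 258)
   = 575.427 × 1.0776 ≈ 620.09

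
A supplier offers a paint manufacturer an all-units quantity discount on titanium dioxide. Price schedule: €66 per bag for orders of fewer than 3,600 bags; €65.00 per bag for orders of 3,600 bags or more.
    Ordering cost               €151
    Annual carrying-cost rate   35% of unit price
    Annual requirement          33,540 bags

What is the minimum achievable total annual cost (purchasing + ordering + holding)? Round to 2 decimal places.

€2,222,456.82

H₁ = 35%×€66 = €23.1000;  H₂ = 35%×€65.00 = €22.7500
EOQ₁ = √(2×33,540×151/23.1000) = 662.18  (< 3,600, feasible at tier 1)
EOQ₂ = √(2×33,540×151/22.7500) = 667.26  (< 3,600 → use Q = 3,600 at tier-2 price)
TC(tier 1 (EOQ₁), Q≈662.2) = €2,228,936.46
TC(tier 2, Q≈3,600.0) = €2,222,456.82
Minimum at tier 2: €2,222,456.82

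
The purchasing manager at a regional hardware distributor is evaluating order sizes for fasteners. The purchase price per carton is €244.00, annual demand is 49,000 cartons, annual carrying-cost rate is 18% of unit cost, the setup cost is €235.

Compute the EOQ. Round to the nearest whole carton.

Carrying cost H = €244 × 18% = €43.9200/carton/yr
Optimal lot size Q* = (2 × 49,000 × €235 / €43.92)^½ ≈ 724.13

724 cartons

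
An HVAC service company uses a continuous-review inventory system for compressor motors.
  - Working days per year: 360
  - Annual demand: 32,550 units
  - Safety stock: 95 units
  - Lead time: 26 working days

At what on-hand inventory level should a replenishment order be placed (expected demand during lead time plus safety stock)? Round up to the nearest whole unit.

2,446 units

Daily demand d = 32,550 / 360 = 90.417 units/day
Demand during lead time = 90.417 × 26 = 2,350.83
Reorder point = 2,350.83 + 95 = 2,445.83 → round up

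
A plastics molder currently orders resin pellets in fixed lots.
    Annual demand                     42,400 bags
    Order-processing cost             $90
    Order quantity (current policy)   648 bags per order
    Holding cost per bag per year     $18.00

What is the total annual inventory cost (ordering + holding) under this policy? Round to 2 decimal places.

Orders/yr = 42,400/648 = 65.432; ordering cost = 65.432 × $90 = $5,888.89
Average inventory = 648/2 = 324; holding cost = 324 × $18 = $5,832.00
Total = $5,888.89 + $5,832.00 = $11,720.89

$11,720.89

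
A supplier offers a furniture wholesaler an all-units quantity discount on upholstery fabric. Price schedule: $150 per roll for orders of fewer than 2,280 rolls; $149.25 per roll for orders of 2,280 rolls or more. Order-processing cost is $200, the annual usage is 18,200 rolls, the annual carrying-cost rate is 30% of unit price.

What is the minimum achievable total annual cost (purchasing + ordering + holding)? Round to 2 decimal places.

H₁ = 30%×$150 = $45.0000;  H₂ = 30%×$149.25 = $44.7750
EOQ₁ = √(2×18,200×200/45.0000) = 402.22  (< 2,280, feasible at tier 1)
EOQ₂ = √(2×18,200×200/44.7750) = 403.23  (< 2,280 → use Q = 2,280 at tier-2 price)
TC(tier 1 (EOQ₁), Q≈402.2) = $2,748,099.72
TC(tier 2, Q≈2,280.0) = $2,768,989.99
Minimum at tier 1 (EOQ₁): $2,748,099.72

$2,748,099.72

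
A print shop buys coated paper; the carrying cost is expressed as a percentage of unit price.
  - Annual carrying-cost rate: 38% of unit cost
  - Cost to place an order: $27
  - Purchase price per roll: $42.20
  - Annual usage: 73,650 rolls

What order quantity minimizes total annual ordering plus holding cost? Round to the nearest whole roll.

498 rolls

Carrying cost H = $42.2 × 38% = $16.0360/roll/yr
Optimal lot size Q* = (2 × 73,650 × $27 / $16.036)^½ ≈ 498.01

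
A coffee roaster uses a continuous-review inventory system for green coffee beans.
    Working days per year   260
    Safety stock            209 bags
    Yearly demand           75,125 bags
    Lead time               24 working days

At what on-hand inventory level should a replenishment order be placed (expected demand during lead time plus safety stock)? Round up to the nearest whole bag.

Daily demand d = 75,125 / 260 = 288.942 bags/day
Demand during lead time = 288.942 × 24 = 6,934.62
Reorder point = 6,934.62 + 209 = 7,143.62 → round up

7,144 bags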